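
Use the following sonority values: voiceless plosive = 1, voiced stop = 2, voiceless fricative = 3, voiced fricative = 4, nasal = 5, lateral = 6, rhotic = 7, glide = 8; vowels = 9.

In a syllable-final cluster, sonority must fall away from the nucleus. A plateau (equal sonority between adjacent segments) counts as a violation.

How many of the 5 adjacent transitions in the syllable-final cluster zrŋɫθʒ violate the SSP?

/z/: voiced fricative = 4.
/r/: rhotic = 7.
/ŋ/: nasal = 5.
/ɫ/: lateral = 6.
/θ/: voiceless fricative = 3.
/ʒ/: voiced fricative = 4.
/z/→/r/: 4→7 (does not fall) — violation.
/r/→/ŋ/: 7→5 (falls) — ok.
/ŋ/→/ɫ/: 5→6 (does not fall) — violation.
/ɫ/→/θ/: 6→3 (falls) — ok.
/θ/→/ʒ/: 3→4 (does not fall) — violation.

3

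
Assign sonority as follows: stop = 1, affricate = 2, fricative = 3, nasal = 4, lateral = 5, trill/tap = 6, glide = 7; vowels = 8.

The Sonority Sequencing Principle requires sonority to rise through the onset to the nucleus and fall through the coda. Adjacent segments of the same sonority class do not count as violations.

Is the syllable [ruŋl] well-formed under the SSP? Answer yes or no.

no

Onset: /r/ is a trill/tap (sonority 6); then the nucleus /u/ (sonority 8).
Onset profile 6-8 — rises to the nucleus.
Coda: /ŋ/ is a nasal (sonority 4), /l/ is a lateral (sonority 5).
Coda profile 8-4-5 — does not fall throughout.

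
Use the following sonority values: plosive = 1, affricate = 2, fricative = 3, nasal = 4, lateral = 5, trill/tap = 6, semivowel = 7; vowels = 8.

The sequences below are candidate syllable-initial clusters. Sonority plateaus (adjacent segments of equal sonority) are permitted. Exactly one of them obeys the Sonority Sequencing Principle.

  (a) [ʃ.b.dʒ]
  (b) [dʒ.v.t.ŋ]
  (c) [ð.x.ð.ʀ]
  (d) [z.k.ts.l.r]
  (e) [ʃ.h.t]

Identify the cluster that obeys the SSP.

(a) 3-1-2 → violates
(b) 2-3-1-4 → violates
(c) 3-3-3-6 → obeys
(d) 3-1-2-5-6 → violates
(e) 3-3-1 → violates

c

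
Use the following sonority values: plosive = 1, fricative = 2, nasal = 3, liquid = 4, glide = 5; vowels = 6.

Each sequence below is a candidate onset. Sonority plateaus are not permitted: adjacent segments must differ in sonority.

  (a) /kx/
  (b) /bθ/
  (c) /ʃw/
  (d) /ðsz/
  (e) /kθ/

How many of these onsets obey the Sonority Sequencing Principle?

(a) /kx/: profile 1-2 — obeys.
(b) /bθ/: profile 1-2 — obeys.
(c) /ʃw/: profile 2-5 — obeys.
(d) /ðsz/: profile 2-2-2 — violates.
(e) /kθ/: profile 1-2 — obeys.

4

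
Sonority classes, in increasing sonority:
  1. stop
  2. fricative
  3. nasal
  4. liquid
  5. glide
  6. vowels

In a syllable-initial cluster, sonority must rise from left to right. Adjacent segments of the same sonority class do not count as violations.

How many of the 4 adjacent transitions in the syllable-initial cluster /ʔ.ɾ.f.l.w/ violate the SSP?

1

/ʔ/ is a stop (sonority 1).
/ɾ/ is a liquid (sonority 4).
/f/ is a fricative (sonority 2).
/l/ is a liquid (sonority 4).
/w/ is a glide (sonority 5).
/ʔ/→/ɾ/: 1→4 (rises) — ok.
/ɾ/→/f/: 4→2 (does not rise) — violation.
/f/→/l/: 2→4 (rises) — ok.
/l/→/w/: 4→5 (rises) — ok.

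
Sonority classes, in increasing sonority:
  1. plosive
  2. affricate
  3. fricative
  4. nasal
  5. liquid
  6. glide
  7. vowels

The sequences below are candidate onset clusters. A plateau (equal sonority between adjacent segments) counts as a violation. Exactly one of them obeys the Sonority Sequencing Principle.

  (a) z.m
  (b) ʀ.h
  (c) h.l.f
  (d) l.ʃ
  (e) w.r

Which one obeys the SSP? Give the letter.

a

(a) z.m: profile 3-4 — obeys.
(b) ʀ.h: profile 5-3 — violates.
(c) h.l.f: profile 3-5-3 — violates.
(d) l.ʃ: profile 5-3 — violates.
(e) w.r: profile 6-5 — violates.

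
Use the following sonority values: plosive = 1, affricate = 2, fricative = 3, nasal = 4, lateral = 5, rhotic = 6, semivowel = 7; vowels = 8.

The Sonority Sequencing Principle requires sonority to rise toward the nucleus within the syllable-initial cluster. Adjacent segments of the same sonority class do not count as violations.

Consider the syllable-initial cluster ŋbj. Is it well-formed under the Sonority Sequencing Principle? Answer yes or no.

/ŋ/: nasal = 4.
/b/: plosive = 1.
/j/: semivowel = 7.
The profile is 4-1-7. Between /ŋ/ (4) and /b/ (1) sonority does not rise, so the cluster violates the SSP.

no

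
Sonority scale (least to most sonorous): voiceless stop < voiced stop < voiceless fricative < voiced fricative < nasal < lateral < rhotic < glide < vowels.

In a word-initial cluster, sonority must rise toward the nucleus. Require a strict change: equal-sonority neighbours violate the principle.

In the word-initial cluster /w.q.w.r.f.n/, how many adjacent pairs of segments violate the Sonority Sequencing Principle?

/w/ is a glide (sonority 8).
/q/ is a voiceless stop (sonority 1).
/w/ is a glide (sonority 8).
/r/ is a rhotic (sonority 7).
/f/ is a voiceless fricative (sonority 3).
/n/ is a nasal (sonority 5).
/w/→/q/: 8→1 (does not rise) — violation.
/q/→/w/: 1→8 (rises) — ok.
/w/→/r/: 8→7 (does not rise) — violation.
/r/→/f/: 7→3 (does not rise) — violation.
/f/→/n/: 3→5 (rises) — ok.

3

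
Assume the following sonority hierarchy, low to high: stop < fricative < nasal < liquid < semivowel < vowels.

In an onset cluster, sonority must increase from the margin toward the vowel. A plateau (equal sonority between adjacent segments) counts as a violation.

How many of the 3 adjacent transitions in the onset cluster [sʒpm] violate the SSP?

/s/: fricative = 2.
/ʒ/: fricative = 2.
/p/: stop = 1.
/m/: nasal = 3.
/s/→/ʒ/: 2→2 (plateau) — violation.
/ʒ/→/p/: 2→1 (does not rise) — violation.
/p/→/m/: 1→3 (rises) — ok.

2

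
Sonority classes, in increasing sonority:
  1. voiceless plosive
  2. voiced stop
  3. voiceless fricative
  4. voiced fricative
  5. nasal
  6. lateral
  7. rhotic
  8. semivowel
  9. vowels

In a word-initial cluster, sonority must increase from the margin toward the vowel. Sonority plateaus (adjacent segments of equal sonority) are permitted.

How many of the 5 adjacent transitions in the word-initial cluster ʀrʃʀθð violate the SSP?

2

/ʀ/ — rhotic, sonority 7.
/r/ — rhotic, sonority 7.
/ʃ/ — voiceless fricative, sonority 3.
/ʀ/ — rhotic, sonority 7.
/θ/ — voiceless fricative, sonority 3.
/ð/ — voiced fricative, sonority 4.
/ʀ/→/r/: 7→7 (plateau, allowed) — ok.
/r/→/ʃ/: 7→3 (does not rise) — violation.
/ʃ/→/ʀ/: 3→7 (rises) — ok.
/ʀ/→/θ/: 7→3 (does not rise) — violation.
/θ/→/ð/: 3→4 (rises) — ok.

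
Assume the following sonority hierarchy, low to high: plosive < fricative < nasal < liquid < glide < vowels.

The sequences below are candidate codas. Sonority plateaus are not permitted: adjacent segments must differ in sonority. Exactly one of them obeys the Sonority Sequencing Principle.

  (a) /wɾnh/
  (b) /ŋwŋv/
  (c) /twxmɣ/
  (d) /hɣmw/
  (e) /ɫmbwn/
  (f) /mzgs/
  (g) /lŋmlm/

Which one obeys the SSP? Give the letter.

(a) 5-4-3-2 → obeys
(b) 3-5-3-2 → violates
(c) 1-5-2-3-2 → violates
(d) 2-2-3-5 → violates
(e) 4-3-1-5-3 → violates
(f) 3-2-1-2 → violates
(g) 4-3-3-4-3 → violates

a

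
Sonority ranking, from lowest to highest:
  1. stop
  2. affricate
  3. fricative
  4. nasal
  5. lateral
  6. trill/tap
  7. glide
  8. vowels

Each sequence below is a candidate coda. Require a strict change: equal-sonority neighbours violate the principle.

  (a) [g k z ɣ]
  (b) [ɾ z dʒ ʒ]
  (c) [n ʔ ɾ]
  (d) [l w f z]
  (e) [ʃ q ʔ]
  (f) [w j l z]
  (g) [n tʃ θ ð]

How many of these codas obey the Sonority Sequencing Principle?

0

(a) 1-1-3-3 → violates
(b) 6-3-2-3 → violates
(c) 4-1-6 → violates
(d) 5-7-3-3 → violates
(e) 3-1-1 → violates
(f) 7-7-5-3 → violates
(g) 4-2-3-3 → violates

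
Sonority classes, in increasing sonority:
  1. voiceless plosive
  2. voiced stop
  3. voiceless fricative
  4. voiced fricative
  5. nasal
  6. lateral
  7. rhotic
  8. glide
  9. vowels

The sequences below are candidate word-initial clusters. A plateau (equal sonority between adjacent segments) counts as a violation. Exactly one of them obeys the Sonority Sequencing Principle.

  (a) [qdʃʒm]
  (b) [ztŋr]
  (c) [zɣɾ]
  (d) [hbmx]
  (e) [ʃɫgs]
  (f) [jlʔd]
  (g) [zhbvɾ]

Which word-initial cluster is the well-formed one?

(a) [qdʃʒm]: profile 1-2-3-4-5 — obeys.
(b) [ztŋr]: profile 4-1-5-7 — violates.
(c) [zɣɾ]: profile 4-4-7 — violates.
(d) [hbmx]: profile 3-2-5-3 — violates.
(e) [ʃɫgs]: profile 3-6-2-3 — violates.
(f) [jlʔd]: profile 8-6-1-2 — violates.
(g) [zhbvɾ]: profile 4-3-2-4-7 — violates.

a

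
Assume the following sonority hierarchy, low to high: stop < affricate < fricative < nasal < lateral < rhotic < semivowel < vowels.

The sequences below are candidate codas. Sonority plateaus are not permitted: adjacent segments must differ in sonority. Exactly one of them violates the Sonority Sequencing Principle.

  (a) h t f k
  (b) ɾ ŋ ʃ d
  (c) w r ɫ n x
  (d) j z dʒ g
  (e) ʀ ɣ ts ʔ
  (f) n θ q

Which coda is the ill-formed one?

(a) 3-1-3-1 → violates
(b) 6-4-3-1 → obeys
(c) 7-6-5-4-3 → obeys
(d) 7-3-2-1 → obeys
(e) 6-3-2-1 → obeys
(f) 4-3-1 → obeys

a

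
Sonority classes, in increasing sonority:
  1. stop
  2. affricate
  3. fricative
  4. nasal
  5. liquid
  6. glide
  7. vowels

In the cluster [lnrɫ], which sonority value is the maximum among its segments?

5

/l/ is a liquid (sonority 5).
/n/ is a nasal (sonority 4).
/r/ is a liquid (sonority 5).
/ɫ/ is a liquid (sonority 5).
The maximum is 5.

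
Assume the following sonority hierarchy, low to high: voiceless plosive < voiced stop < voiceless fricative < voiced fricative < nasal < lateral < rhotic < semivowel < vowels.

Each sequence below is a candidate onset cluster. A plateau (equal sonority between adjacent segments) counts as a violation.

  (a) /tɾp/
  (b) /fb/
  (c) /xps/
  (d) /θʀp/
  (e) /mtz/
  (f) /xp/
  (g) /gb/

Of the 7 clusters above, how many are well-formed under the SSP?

0

(a) /tɾp/: profile 1-7-1 — violates.
(b) /fb/: profile 3-2 — violates.
(c) /xps/: profile 3-1-3 — violates.
(d) /θʀp/: profile 3-7-1 — violates.
(e) /mtz/: profile 5-1-4 — violates.
(f) /xp/: profile 3-1 — violates.
(g) /gb/: profile 2-2 — violates.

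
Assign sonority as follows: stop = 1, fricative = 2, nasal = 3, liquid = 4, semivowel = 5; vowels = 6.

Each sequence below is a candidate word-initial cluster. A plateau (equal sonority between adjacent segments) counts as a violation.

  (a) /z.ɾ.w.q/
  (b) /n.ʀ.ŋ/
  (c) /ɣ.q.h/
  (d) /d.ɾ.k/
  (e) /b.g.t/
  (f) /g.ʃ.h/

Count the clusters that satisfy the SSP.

(a) sonority 2-4-5-1: ill-formed.
(b) sonority 3-4-3: ill-formed.
(c) sonority 2-1-2: ill-formed.
(d) sonority 1-4-1: ill-formed.
(e) sonority 1-1-1: ill-formed.
(f) sonority 1-2-2: ill-formed.

0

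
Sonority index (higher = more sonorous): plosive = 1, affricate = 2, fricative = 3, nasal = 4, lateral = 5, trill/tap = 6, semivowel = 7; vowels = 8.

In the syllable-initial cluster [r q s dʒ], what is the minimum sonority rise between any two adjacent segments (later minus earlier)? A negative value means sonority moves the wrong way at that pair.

-5

/r/: trill/tap = 6.
/q/: plosive = 1.
/s/: fricative = 3.
/dʒ/: affricate = 2.
/r/→/q/: change -5.
/q/→/s/: change +2.
/s/→/dʒ/: change -1.
Minimum = -5.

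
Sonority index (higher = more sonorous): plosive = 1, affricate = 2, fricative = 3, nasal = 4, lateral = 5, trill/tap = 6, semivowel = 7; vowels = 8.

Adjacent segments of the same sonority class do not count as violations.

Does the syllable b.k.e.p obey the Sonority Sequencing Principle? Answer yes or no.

Onset: /b/ is a plosive (sonority 1), /k/ is a plosive (sonority 1); then the nucleus /e/ (sonority 8).
Onset profile 1-1-8 — rises to the nucleus.
Coda: /p/ is a plosive (sonority 1).
Coda profile 8-1 — falls from the nucleus.

yes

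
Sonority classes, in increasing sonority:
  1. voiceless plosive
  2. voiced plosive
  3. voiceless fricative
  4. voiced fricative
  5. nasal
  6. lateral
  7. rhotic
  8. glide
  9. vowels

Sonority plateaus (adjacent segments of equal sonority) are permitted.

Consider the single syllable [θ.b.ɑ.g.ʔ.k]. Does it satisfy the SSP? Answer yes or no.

no

Onset: /θ/ is a voiceless fricative (sonority 3), /b/ is a voiced plosive (sonority 2); then the nucleus /ɑ/ (sonority 9).
Onset profile 3-2-9 — does not rise throughout.
Coda: /g/ is a voiced plosive (sonority 2), /ʔ/ is a voiceless plosive (sonority 1), /k/ is a voiceless plosive (sonority 1).
Coda profile 9-2-1-1 — falls from the nucleus.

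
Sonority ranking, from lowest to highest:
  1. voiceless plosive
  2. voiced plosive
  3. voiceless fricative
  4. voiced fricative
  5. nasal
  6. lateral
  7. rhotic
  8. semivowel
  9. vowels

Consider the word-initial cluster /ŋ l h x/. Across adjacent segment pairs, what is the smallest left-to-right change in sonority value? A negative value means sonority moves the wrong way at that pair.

-3

/ŋ/: nasal = 5.
/l/: lateral = 6.
/h/: voiceless fricative = 3.
/x/: voiceless fricative = 3.
/ŋ/→/l/: change +1.
/l/→/h/: change -3.
/h/→/x/: change +0.
Minimum = -3.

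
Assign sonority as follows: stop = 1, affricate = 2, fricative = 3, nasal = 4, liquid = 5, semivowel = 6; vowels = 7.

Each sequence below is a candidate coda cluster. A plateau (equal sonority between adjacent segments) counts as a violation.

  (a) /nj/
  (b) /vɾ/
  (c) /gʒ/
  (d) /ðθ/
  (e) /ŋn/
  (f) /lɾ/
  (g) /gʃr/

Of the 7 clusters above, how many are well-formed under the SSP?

(a) /nj/: profile 4-6 — violates.
(b) /vɾ/: profile 3-5 — violates.
(c) /gʒ/: profile 1-3 — violates.
(d) /ðθ/: profile 3-3 — violates.
(e) /ŋn/: profile 4-4 — violates.
(f) /lɾ/: profile 5-5 — violates.
(g) /gʃr/: profile 1-3-5 — violates.

0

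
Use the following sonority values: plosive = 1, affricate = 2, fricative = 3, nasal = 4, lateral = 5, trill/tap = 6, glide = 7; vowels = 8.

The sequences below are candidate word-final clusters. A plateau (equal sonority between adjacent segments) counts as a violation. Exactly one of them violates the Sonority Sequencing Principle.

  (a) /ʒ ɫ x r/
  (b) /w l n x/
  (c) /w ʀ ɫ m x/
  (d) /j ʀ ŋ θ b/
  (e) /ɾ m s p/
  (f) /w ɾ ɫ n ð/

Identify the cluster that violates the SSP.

a

(a) 3-5-3-6 → violates
(b) 7-5-4-3 → obeys
(c) 7-6-5-4-3 → obeys
(d) 7-6-4-3-1 → obeys
(e) 6-4-3-1 → obeys
(f) 7-6-5-4-3 → obeys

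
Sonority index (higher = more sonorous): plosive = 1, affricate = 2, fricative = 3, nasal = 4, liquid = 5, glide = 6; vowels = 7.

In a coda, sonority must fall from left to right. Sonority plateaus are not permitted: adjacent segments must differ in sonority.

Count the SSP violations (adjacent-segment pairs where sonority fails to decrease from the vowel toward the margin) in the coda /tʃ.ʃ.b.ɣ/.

/tʃ/ is an affricate (sonority 2).
/ʃ/ is a fricative (sonority 3).
/b/ is a plosive (sonority 1).
/ɣ/ is a fricative (sonority 3).
/tʃ/→/ʃ/: 2→3 (does not fall) — violation.
/ʃ/→/b/: 3→1 (falls) — ok.
/b/→/ɣ/: 1→3 (does not fall) — violation.

2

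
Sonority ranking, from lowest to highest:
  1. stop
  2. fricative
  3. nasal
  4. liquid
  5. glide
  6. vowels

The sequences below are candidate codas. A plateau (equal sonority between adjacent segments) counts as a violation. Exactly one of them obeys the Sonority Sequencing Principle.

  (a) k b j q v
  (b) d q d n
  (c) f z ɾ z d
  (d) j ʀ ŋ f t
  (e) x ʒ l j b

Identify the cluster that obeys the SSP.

d

(a) k b j q v: profile 1-1-5-1-2 — violates.
(b) d q d n: profile 1-1-1-3 — violates.
(c) f z ɾ z d: profile 2-2-4-2-1 — violates.
(d) j ʀ ŋ f t: profile 5-4-3-2-1 — obeys.
(e) x ʒ l j b: profile 2-2-4-5-1 — violates.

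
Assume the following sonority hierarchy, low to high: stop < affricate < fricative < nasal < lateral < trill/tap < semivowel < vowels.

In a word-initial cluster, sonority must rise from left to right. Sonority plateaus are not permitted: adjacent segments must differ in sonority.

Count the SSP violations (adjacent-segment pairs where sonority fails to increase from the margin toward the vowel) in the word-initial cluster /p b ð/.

/p/: stop = 1.
/b/: stop = 1.
/ð/: fricative = 3.
/p/→/b/: 1→1 (plateau) — violation.
/b/→/ð/: 1→3 (rises) — ok.

1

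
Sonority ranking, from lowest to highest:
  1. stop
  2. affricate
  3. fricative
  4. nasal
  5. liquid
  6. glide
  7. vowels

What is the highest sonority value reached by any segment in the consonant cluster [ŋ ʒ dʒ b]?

/ŋ/ — nasal, sonority 4.
/ʒ/ — fricative, sonority 3.
/dʒ/ — affricate, sonority 2.
/b/ — stop, sonority 1.
The maximum is 4.

4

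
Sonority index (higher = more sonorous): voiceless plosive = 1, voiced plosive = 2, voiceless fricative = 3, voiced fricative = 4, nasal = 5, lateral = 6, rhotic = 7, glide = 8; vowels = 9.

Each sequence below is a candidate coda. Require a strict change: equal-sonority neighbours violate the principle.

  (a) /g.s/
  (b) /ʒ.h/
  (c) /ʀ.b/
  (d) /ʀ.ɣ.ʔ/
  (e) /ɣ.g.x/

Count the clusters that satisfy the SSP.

(a) /g.s/: profile 2-3 — violates.
(b) /ʒ.h/: profile 4-3 — obeys.
(c) /ʀ.b/: profile 7-2 — obeys.
(d) /ʀ.ɣ.ʔ/: profile 7-4-1 — obeys.
(e) /ɣ.g.x/: profile 4-2-3 — violates.

3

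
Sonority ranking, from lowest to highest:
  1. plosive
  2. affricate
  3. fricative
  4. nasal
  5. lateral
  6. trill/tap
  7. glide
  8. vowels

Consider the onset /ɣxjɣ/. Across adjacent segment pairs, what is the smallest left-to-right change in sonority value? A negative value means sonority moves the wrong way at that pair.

/ɣ/ is a fricative (sonority 3).
/x/ is a fricative (sonority 3).
/j/ is a glide (sonority 7).
/ɣ/ is a fricative (sonority 3).
/ɣ/→/x/: change +0.
/x/→/j/: change +4.
/j/→/ɣ/: change -4.
Minimum = -4.

-4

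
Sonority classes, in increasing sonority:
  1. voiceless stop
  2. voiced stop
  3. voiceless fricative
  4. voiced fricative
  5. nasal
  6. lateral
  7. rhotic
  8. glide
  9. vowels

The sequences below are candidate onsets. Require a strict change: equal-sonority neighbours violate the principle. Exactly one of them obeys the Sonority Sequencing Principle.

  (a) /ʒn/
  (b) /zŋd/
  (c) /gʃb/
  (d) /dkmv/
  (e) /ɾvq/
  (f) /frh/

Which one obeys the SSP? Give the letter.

(a) 4-5 → obeys
(b) 4-5-2 → violates
(c) 2-3-2 → violates
(d) 2-1-5-4 → violates
(e) 7-4-1 → violates
(f) 3-7-3 → violates

a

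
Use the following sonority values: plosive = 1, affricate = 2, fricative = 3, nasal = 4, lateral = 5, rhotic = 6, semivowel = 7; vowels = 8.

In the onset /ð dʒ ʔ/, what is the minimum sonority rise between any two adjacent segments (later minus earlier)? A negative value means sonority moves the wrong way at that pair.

/ð/ is a fricative (sonority 3).
/dʒ/ is an affricate (sonority 2).
/ʔ/ is a plosive (sonority 1).
/ð/→/dʒ/: change -1.
/dʒ/→/ʔ/: change -1.
Minimum = -1.

-1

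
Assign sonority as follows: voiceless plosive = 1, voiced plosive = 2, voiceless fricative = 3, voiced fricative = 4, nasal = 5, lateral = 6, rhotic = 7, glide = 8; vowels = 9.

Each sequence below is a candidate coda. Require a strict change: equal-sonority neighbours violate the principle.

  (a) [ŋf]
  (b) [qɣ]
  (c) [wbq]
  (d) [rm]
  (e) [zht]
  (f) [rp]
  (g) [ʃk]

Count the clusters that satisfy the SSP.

(a) sonority 5-3: well-formed.
(b) sonority 1-4: ill-formed.
(c) sonority 8-2-1: well-formed.
(d) sonority 7-5: well-formed.
(e) sonority 4-3-1: well-formed.
(f) sonority 7-1: well-formed.
(g) sonority 3-1: well-formed.

6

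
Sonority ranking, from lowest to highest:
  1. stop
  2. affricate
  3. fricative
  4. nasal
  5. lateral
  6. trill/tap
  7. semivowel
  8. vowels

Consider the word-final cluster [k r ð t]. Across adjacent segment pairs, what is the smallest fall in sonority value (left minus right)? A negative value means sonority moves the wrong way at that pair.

/k/ — stop, sonority 1.
/r/ — trill/tap, sonority 6.
/ð/ — fricative, sonority 3.
/t/ — stop, sonority 1.
/k/→/r/: change -5.
/r/→/ð/: change +3.
/ð/→/t/: change +2.
Minimum = -5.

-5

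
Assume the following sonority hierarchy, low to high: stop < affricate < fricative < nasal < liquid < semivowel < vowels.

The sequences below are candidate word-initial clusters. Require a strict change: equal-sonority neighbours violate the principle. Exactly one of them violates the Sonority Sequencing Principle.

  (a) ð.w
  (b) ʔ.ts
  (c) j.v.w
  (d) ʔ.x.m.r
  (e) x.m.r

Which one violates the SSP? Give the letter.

(a) sonority 3-6: well-formed.
(b) sonority 1-2: well-formed.
(c) sonority 6-3-6: ill-formed.
(d) sonority 1-3-4-5: well-formed.
(e) sonority 3-4-5: well-formed.

c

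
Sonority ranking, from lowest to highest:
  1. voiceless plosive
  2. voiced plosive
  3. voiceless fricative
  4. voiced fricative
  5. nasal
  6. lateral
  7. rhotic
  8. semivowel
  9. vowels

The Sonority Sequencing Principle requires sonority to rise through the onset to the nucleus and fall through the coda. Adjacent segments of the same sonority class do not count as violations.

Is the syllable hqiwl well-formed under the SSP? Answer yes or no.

Onset: /h/ is a voiceless fricative (sonority 3), /q/ is a voiceless plosive (sonority 1); then the nucleus /i/ (sonority 9).
Onset profile 3-1-9 — does not rise throughout.
Coda: /w/ is a semivowel (sonority 8), /l/ is a lateral (sonority 6).
Coda profile 9-8-6 — falls from the nucleus.

no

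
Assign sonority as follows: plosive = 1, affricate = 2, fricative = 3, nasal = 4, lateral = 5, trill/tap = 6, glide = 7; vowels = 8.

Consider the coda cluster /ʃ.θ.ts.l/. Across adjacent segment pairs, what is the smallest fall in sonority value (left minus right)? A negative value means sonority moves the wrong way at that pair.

-3

/ʃ/ is a fricative (sonority 3).
/θ/ is a fricative (sonority 3).
/ts/ is an affricate (sonority 2).
/l/ is a lateral (sonority 5).
/ʃ/→/θ/: change +0.
/θ/→/ts/: change +1.
/ts/→/l/: change -3.
Minimum = -3.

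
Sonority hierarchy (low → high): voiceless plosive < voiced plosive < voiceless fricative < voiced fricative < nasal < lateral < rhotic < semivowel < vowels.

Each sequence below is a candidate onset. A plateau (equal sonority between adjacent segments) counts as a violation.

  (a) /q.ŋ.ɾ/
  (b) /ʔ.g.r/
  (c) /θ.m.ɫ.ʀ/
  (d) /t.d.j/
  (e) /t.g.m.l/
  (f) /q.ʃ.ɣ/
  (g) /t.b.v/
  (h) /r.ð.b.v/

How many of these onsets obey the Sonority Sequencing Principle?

7

(a) sonority 1-5-7: well-formed.
(b) sonority 1-2-7: well-formed.
(c) sonority 3-5-6-7: well-formed.
(d) sonority 1-2-8: well-formed.
(e) sonority 1-2-5-6: well-formed.
(f) sonority 1-3-4: well-formed.
(g) sonority 1-2-4: well-formed.
(h) sonority 7-4-2-4: ill-formed.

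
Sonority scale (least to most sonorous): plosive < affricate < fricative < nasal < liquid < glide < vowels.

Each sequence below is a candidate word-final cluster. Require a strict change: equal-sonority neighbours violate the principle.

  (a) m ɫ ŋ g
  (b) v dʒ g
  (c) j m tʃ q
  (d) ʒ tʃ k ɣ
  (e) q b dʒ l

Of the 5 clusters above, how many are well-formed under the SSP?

(a) m ɫ ŋ g: profile 4-5-4-1 — violates.
(b) v dʒ g: profile 3-2-1 — obeys.
(c) j m tʃ q: profile 6-4-2-1 — obeys.
(d) ʒ tʃ k ɣ: profile 3-2-1-3 — violates.
(e) q b dʒ l: profile 1-1-2-5 — violates.

2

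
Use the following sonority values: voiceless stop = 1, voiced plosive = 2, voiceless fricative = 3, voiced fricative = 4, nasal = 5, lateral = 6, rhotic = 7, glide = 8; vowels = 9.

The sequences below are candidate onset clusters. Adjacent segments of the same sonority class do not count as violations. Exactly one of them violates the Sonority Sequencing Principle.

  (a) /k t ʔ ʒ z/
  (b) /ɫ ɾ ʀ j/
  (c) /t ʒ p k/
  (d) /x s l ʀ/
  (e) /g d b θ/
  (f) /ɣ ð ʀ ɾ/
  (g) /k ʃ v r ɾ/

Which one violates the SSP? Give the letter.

(a) sonority 1-1-1-4-4: well-formed.
(b) sonority 6-7-7-8: well-formed.
(c) sonority 1-4-1-1: ill-formed.
(d) sonority 3-3-6-7: well-formed.
(e) sonority 2-2-2-3: well-formed.
(f) sonority 4-4-7-7: well-formed.
(g) sonority 1-3-4-7-7: well-formed.

c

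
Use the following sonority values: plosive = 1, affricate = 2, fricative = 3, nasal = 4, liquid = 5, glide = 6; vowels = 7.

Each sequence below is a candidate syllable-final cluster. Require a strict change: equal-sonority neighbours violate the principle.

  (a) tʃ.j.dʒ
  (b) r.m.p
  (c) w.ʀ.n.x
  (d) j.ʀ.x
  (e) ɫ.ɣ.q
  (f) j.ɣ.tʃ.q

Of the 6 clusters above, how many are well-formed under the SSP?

5

(a) 2-6-2 → violates
(b) 5-4-1 → obeys
(c) 6-5-4-3 → obeys
(d) 6-5-3 → obeys
(e) 5-3-1 → obeys
(f) 6-3-2-1 → obeys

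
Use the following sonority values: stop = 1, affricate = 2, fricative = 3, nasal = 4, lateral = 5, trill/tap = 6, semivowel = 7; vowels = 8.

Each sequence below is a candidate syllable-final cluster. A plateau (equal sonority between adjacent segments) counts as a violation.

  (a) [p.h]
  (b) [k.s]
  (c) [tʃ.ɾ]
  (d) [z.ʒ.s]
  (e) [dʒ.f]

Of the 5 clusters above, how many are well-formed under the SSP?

(a) sonority 1-3: ill-formed.
(b) sonority 1-3: ill-formed.
(c) sonority 2-6: ill-formed.
(d) sonority 3-3-3: ill-formed.
(e) sonority 2-3: ill-formed.

0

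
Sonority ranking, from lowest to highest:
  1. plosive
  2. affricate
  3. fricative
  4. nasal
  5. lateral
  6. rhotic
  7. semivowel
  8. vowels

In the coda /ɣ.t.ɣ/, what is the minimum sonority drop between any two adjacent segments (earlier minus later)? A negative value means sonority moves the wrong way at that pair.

/ɣ/ — fricative, sonority 3.
/t/ — plosive, sonority 1.
/ɣ/ — fricative, sonority 3.
/ɣ/→/t/: change +2.
/t/→/ɣ/: change -2.
Minimum = -2.

-2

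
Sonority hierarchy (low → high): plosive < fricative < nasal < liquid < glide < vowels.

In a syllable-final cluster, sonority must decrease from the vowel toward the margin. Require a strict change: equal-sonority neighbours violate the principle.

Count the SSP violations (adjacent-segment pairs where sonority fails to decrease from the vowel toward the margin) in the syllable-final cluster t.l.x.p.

/t/ — plosive, sonority 1.
/l/ — liquid, sonority 4.
/x/ — fricative, sonority 2.
/p/ — plosive, sonority 1.
/t/→/l/: 1→4 (does not fall) — violation.
/l/→/x/: 4→2 (falls) — ok.
/x/→/p/: 2→1 (falls) — ok.

1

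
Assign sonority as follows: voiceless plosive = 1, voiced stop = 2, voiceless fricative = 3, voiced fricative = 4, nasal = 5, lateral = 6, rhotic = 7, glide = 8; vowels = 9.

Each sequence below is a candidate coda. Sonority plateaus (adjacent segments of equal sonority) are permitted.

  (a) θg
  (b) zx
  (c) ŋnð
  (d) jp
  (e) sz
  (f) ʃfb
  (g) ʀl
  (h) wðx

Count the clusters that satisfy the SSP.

(a) θg: profile 3-2 — obeys.
(b) zx: profile 4-3 — obeys.
(c) ŋnð: profile 5-5-4 — obeys.
(d) jp: profile 8-1 — obeys.
(e) sz: profile 3-4 — violates.
(f) ʃfb: profile 3-3-2 — obeys.
(g) ʀl: profile 7-6 — obeys.
(h) wðx: profile 8-4-3 — obeys.

7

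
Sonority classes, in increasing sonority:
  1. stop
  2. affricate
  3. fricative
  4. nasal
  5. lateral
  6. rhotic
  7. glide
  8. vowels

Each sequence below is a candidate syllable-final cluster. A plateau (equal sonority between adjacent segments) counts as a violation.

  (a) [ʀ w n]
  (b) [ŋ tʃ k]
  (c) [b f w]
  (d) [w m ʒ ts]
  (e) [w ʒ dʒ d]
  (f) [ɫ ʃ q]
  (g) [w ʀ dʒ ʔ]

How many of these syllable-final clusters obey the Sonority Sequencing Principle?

5

(a) 6-7-4 → violates
(b) 4-2-1 → obeys
(c) 1-3-7 → violates
(d) 7-4-3-2 → obeys
(e) 7-3-2-1 → obeys
(f) 5-3-1 → obeys
(g) 7-6-2-1 → obeys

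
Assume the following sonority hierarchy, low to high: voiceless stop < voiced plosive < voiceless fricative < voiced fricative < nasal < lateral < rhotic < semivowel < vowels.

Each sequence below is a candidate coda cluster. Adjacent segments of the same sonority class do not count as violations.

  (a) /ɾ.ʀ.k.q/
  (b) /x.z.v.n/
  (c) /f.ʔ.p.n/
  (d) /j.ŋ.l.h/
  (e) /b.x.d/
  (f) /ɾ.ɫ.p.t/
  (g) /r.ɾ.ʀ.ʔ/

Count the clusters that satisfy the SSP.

(a) sonority 7-7-1-1: well-formed.
(b) sonority 3-4-4-5: ill-formed.
(c) sonority 3-1-1-5: ill-formed.
(d) sonority 8-5-6-3: ill-formed.
(e) sonority 2-3-2: ill-formed.
(f) sonority 7-6-1-1: well-formed.
(g) sonority 7-7-7-1: well-formed.

3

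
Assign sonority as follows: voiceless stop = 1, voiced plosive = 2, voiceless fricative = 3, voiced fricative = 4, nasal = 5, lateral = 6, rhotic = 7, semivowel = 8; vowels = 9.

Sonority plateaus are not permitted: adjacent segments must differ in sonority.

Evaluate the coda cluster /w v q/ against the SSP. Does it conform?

yes

/w/ — semivowel, sonority 8.
/v/ — voiced fricative, sonority 4.
/q/ — voiceless stop, sonority 1.
The profile 8-4-1 strictly falls, so the coda cluster satisfies the SSP.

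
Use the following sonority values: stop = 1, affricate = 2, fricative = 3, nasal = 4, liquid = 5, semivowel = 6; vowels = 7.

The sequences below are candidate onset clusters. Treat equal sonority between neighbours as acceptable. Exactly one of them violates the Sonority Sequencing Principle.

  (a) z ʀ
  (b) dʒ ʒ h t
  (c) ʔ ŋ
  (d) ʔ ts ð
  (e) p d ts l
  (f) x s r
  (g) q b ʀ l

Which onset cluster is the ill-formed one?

(a) sonority 3-5: well-formed.
(b) sonority 2-3-3-1: ill-formed.
(c) sonority 1-4: well-formed.
(d) sonority 1-2-3: well-formed.
(e) sonority 1-1-2-5: well-formed.
(f) sonority 3-3-5: well-formed.
(g) sonority 1-1-5-5: well-formed.

b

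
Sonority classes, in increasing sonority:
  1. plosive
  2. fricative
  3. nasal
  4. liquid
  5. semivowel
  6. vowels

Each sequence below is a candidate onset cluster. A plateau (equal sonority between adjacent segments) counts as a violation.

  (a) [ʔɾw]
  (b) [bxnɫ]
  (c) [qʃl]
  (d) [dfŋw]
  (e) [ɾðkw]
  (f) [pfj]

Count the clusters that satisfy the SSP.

5

(a) [ʔɾw]: profile 1-4-5 — obeys.
(b) [bxnɫ]: profile 1-2-3-4 — obeys.
(c) [qʃl]: profile 1-2-4 — obeys.
(d) [dfŋw]: profile 1-2-3-5 — obeys.
(e) [ɾðkw]: profile 4-2-1-5 — violates.
(f) [pfj]: profile 1-2-5 — obeys.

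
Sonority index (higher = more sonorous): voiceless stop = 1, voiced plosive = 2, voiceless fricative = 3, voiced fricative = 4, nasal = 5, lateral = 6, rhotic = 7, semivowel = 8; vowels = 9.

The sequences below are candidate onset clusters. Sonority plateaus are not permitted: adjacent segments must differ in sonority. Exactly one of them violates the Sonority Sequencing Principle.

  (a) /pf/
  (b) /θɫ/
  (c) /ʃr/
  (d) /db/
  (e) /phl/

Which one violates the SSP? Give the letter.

d

(a) 1-3 → obeys
(b) 3-6 → obeys
(c) 3-7 → obeys
(d) 2-2 → violates
(e) 1-3-6 → obeys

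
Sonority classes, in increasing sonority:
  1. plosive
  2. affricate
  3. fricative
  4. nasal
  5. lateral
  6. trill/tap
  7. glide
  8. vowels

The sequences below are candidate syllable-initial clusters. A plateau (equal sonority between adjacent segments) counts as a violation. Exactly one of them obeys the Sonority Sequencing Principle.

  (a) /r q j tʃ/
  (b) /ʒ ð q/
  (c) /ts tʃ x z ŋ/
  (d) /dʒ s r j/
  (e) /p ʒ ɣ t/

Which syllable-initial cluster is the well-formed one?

(a) sonority 6-1-7-2: ill-formed.
(b) sonority 3-3-1: ill-formed.
(c) sonority 2-2-3-3-4: ill-formed.
(d) sonority 2-3-6-7: well-formed.
(e) sonority 1-3-3-1: ill-formed.

d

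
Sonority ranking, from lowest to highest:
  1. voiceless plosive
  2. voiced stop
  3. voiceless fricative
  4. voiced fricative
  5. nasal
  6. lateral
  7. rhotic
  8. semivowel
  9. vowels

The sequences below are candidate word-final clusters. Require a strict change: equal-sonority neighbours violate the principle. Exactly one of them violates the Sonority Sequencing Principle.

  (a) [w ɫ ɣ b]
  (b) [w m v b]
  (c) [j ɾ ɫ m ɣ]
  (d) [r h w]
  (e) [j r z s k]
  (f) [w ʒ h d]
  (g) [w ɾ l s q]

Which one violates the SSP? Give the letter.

(a) sonority 8-6-4-2: well-formed.
(b) sonority 8-5-4-2: well-formed.
(c) sonority 8-7-6-5-4: well-formed.
(d) sonority 7-3-8: ill-formed.
(e) sonority 8-7-4-3-1: well-formed.
(f) sonority 8-4-3-2: well-formed.
(g) sonority 8-7-6-3-1: well-formed.

d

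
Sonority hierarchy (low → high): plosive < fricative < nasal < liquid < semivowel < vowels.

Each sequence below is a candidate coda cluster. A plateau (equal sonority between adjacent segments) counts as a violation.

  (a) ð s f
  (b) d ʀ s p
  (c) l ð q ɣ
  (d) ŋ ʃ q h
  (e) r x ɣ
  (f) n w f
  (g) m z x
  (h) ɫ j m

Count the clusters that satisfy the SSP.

0

(a) ð s f: profile 2-2-2 — violates.
(b) d ʀ s p: profile 1-4-2-1 — violates.
(c) l ð q ɣ: profile 4-2-1-2 — violates.
(d) ŋ ʃ q h: profile 3-2-1-2 — violates.
(e) r x ɣ: profile 4-2-2 — violates.
(f) n w f: profile 3-5-2 — violates.
(g) m z x: profile 3-2-2 — violates.
(h) ɫ j m: profile 4-5-3 — violates.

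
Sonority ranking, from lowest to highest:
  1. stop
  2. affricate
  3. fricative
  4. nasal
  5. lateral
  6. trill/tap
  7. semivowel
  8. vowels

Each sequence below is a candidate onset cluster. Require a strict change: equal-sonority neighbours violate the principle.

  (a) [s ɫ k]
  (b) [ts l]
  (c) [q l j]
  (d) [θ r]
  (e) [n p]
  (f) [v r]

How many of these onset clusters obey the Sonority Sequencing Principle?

(a) sonority 3-5-1: ill-formed.
(b) sonority 2-5: well-formed.
(c) sonority 1-5-7: well-formed.
(d) sonority 3-6: well-formed.
(e) sonority 4-1: ill-formed.
(f) sonority 3-6: well-formed.

4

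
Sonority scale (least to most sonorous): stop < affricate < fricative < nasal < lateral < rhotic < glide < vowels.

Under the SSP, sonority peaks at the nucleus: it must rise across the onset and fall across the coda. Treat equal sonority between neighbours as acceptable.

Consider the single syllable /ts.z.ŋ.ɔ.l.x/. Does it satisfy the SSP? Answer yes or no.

Onset: /ts/ is an affricate (sonority 2), /z/ is a fricative (sonority 3), /ŋ/ is a nasal (sonority 4); then the nucleus /ɔ/ (sonority 8).
Onset profile 2-3-4-8 — rises to the nucleus.
Coda: /l/ is a lateral (sonority 5), /x/ is a fricative (sonority 3).
Coda profile 8-5-3 — falls from the nucleus.

yes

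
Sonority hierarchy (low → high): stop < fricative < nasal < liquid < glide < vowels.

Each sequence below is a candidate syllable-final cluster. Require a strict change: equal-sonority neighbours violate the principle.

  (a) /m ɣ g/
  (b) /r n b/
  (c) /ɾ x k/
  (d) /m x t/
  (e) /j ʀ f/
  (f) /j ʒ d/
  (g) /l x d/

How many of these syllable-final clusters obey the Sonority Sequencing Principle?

(a) /m ɣ g/: profile 3-2-1 — obeys.
(b) /r n b/: profile 4-3-1 — obeys.
(c) /ɾ x k/: profile 4-2-1 — obeys.
(d) /m x t/: profile 3-2-1 — obeys.
(e) /j ʀ f/: profile 5-4-2 — obeys.
(f) /j ʒ d/: profile 5-2-1 — obeys.
(g) /l x d/: profile 4-2-1 — obeys.

7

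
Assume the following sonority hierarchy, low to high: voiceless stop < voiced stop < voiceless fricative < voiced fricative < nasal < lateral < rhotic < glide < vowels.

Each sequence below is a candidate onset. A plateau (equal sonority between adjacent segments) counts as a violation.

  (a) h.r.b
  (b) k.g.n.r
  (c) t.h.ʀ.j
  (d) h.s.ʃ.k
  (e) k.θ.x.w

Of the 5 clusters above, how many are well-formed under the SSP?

2

(a) h.r.b: profile 3-7-2 — violates.
(b) k.g.n.r: profile 1-2-5-7 — obeys.
(c) t.h.ʀ.j: profile 1-3-7-8 — obeys.
(d) h.s.ʃ.k: profile 3-3-3-1 — violates.
(e) k.θ.x.w: profile 1-3-3-8 — violates.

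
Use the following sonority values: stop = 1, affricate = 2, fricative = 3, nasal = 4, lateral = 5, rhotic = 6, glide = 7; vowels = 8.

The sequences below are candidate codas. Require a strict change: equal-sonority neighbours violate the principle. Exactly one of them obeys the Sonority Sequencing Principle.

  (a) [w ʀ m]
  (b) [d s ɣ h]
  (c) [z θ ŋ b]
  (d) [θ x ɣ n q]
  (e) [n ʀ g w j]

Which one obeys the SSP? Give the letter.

a

(a) 7-6-4 → obeys
(b) 1-3-3-3 → violates
(c) 3-3-4-1 → violates
(d) 3-3-3-4-1 → violates
(e) 4-6-1-7-7 → violates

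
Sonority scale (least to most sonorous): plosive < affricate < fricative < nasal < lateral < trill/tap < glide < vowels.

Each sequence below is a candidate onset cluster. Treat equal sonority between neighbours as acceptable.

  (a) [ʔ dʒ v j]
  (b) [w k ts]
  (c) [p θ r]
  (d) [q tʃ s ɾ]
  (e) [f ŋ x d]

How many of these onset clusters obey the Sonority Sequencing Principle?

(a) 1-2-3-7 → obeys
(b) 7-1-2 → violates
(c) 1-3-6 → obeys
(d) 1-2-3-6 → obeys
(e) 3-4-3-1 → violates

3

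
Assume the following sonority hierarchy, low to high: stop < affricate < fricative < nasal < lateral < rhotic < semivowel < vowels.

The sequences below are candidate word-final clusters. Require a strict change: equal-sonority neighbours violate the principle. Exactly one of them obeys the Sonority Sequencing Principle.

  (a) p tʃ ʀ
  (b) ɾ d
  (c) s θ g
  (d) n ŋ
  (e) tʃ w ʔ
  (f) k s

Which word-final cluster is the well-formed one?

(a) 1-2-6 → violates
(b) 6-1 → obeys
(c) 3-3-1 → violates
(d) 4-4 → violates
(e) 2-7-1 → violates
(f) 1-3 → violates

b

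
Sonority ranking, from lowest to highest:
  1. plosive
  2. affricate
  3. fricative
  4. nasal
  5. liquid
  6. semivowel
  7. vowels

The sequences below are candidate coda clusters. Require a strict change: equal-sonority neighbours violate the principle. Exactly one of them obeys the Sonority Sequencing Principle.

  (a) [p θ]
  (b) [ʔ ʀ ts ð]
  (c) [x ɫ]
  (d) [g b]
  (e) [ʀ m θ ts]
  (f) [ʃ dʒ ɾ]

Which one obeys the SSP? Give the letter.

e

(a) 1-3 → violates
(b) 1-5-2-3 → violates
(c) 3-5 → violates
(d) 1-1 → violates
(e) 5-4-3-2 → obeys
(f) 3-2-5 → violates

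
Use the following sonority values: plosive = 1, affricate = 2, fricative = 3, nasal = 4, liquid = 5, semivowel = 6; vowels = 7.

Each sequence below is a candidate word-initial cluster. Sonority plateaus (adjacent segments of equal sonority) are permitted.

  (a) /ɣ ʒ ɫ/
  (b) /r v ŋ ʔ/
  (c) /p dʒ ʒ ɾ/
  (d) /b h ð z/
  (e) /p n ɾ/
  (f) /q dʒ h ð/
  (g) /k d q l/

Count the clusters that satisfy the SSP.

(a) 3-3-5 → obeys
(b) 5-3-4-1 → violates
(c) 1-2-3-5 → obeys
(d) 1-3-3-3 → obeys
(e) 1-4-5 → obeys
(f) 1-2-3-3 → obeys
(g) 1-1-1-5 → obeys

6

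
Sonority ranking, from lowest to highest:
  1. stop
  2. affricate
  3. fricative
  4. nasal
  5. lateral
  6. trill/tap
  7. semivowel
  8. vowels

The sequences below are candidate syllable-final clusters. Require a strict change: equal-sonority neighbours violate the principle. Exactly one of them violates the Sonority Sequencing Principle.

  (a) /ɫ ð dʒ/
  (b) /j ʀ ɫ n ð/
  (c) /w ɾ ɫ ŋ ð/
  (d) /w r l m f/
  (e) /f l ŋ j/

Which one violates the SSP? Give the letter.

(a) 5-3-2 → obeys
(b) 7-6-5-4-3 → obeys
(c) 7-6-5-4-3 → obeys
(d) 7-6-5-4-3 → obeys
(e) 3-5-4-7 → violates

e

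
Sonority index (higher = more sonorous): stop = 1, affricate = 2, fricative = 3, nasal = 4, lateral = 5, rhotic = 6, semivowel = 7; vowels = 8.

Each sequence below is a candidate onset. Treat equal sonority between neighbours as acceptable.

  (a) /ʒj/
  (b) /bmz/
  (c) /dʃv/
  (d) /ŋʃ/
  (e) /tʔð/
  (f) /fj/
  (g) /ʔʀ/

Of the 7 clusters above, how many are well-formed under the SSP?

5

(a) 3-7 → obeys
(b) 1-4-3 → violates
(c) 1-3-3 → obeys
(d) 4-3 → violates
(e) 1-1-3 → obeys
(f) 3-7 → obeys
(g) 1-6 → obeys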